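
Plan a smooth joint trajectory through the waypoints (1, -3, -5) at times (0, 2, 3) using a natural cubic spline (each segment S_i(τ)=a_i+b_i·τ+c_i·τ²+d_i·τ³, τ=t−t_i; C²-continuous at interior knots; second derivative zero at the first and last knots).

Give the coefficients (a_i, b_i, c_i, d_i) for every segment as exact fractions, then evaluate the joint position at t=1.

  seg 0: a=1 b=-2 c=0 d=0
  seg 1: a=-3 b=-2 c=0 d=0
S(1) = -1

Δ: Δ0=-2, Δ1=-2
row 1: diag=6, rhs=0; c'=1/6, d'=0
back: M1=0
M: M0=0, M1=0, M2=0
seg 0: a=1, c=M0/2=0, d=(M1−M0)/(6·2)=0, b=Δ0−h0·(2M0+M1)/6=-2
seg 1: a=-3, c=M1/2=0, d=(M2−M1)/(6·1)=0, b=Δ1−h1·(2M1+M2)/6=-2
t_q=1 → seg 0, τ=1; S=1+-2·τ+0·τ²+0·τ³=-1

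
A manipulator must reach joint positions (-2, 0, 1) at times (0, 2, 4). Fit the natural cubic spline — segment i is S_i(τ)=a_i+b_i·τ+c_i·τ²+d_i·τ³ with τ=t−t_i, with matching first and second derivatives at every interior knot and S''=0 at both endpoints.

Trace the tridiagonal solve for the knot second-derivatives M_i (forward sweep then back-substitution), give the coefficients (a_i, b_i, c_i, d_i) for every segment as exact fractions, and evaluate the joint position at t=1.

Δ: Δ0=1, Δ1=1/2
row 1: diag=8, rhs=-3; c'=1/4, d'=-3/8
back: M1=-3/8
M: M0=0, M1=-3/8, M2=0
seg 0: a=-2, c=M0/2=0, d=(M1−M0)/(6·2)=-1/32, b=Δ0−h0·(2M0+M1)/6=9/8
seg 1: a=0, c=M1/2=-3/16, d=(M2−M1)/(6·2)=1/32, b=Δ1−h1·(2M1+M2)/6=3/4
t_q=1 → seg 0, τ=1; S=-2+9/8·τ+0·τ²+-1/32·τ³=-29/32

  seg 0: a=-2 b=9/8 c=0 d=-1/32
  seg 1: a=0 b=3/4 c=-3/16 d=1/32
S(1) = -29/32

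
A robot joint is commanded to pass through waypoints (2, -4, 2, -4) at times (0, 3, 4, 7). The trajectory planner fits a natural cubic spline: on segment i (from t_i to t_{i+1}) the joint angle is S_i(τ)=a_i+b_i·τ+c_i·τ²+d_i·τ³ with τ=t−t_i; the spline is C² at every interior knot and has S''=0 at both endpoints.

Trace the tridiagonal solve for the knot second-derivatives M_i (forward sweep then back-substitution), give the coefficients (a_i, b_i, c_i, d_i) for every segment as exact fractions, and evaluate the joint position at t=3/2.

  seg 0: a=2 b=-38/7 c=0 d=8/21
  seg 1: a=-4 b=34/7 c=24/7 d=-16/7
  seg 2: a=2 b=34/7 c=-24/7 d=8/21
S(3/2) = -34/7

Δ: Δ0=-2, Δ1=6, Δ2=-2
row 1: diag=8, rhs=48; c'=1/8, d'=6
row 2: denom=8−1·1/8=63/8; d'=(-48−1·6)/(63/8)=-48/7
back: M2=-48/7
back: M1=6−1/8·-48/7=48/7
M: M0=0, M1=48/7, M2=-48/7, M3=0
seg 0: a=2, c=M0/2=0, d=(M1−M0)/(6·3)=8/21, b=Δ0−h0·(2M0+M1)/6=-38/7
seg 1: a=-4, c=M1/2=24/7, d=(M2−M1)/(6·1)=-16/7, b=Δ1−h1·(2M1+M2)/6=34/7
seg 2: a=2, c=M2/2=-24/7, d=(M3−M2)/(6·3)=8/21, b=Δ2−h2·(2M2+M3)/6=34/7
t_q=3/2 → seg 0, τ=3/2; S=2+-38/7·τ+0·τ²+8/21·τ³=-34/7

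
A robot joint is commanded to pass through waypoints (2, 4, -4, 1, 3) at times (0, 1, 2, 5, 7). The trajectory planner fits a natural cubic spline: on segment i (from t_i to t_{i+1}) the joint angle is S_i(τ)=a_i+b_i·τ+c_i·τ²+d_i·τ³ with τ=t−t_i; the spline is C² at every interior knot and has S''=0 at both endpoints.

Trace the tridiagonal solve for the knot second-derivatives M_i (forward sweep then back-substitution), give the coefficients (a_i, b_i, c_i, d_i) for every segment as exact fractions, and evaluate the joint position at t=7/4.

  seg 0: a=2 b=2035/411 c=0 d=-1213/411
  seg 1: a=4 b=-1604/411 c=-1213/137 d=1955/411
  seg 2: a=-4 b=-3017/411 c=742/137 d=-992/1233
  seg 3: a=1 b=1411/411 c=-250/137 d=125/411
S(7/4) = -16665/8768

Δ: Δ0=2, Δ1=-8, Δ2=5/3, Δ3=1
row 1: diag=4, rhs=-60; c'=1/4, d'=-15
row 2: denom=8−1·1/4=31/4; d'=(58−1·-15)/(31/4)=292/31
row 3: denom=10−3·12/31=274/31; d'=(-4−3·292/31)/(274/31)=-500/137
back: M3=-500/137
back: M2=292/31−12/31·-500/137=1484/137
back: M1=-15−1/4·1484/137=-2426/137
M: M0=0, M1=-2426/137, M2=1484/137, M3=-500/137, M4=0
seg 0: a=2, c=M0/2=0, d=(M1−M0)/(6·1)=-1213/411, b=Δ0−h0·(2M0+M1)/6=2035/411
seg 1: a=4, c=M1/2=-1213/137, d=(M2−M1)/(6·1)=1955/411, b=Δ1−h1·(2M1+M2)/6=-1604/411
seg 2: a=-4, c=M2/2=742/137, d=(M3−M2)/(6·3)=-992/1233, b=Δ2−h2·(2M2+M3)/6=-3017/411
seg 3: a=1, c=M3/2=-250/137, d=(M4−M3)/(6·2)=125/411, b=Δ3−h3·(2M3+M4)/6=1411/411
t_q=7/4 → seg 1, τ=3/4; S=4+-1604/411·τ+-1213/137·τ²+1955/411·τ³=-16665/8768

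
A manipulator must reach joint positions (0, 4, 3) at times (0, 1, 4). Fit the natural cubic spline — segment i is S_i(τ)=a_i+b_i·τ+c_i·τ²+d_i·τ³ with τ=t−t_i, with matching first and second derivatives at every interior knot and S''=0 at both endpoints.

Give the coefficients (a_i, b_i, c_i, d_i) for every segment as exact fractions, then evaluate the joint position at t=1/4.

Δ: Δ0=4, Δ1=-1/3
row 1: diag=8, rhs=-26; c'=3/8, d'=-13/4
back: M1=-13/4
M: M0=0, M1=-13/4, M2=0
seg 0: a=0, c=M0/2=0, d=(M1−M0)/(6·1)=-13/24, b=Δ0−h0·(2M0+M1)/6=109/24
seg 1: a=4, c=M1/2=-13/8, d=(M2−M1)/(6·3)=13/72, b=Δ1−h1·(2M1+M2)/6=35/12
t_q=1/4 → seg 0, τ=1/4; S=0+109/24·τ+0·τ²+-13/24·τ³=577/512

  seg 0: a=0 b=109/24 c=0 d=-13/24
  seg 1: a=4 b=35/12 c=-13/8 d=13/72
S(1/4) = 577/512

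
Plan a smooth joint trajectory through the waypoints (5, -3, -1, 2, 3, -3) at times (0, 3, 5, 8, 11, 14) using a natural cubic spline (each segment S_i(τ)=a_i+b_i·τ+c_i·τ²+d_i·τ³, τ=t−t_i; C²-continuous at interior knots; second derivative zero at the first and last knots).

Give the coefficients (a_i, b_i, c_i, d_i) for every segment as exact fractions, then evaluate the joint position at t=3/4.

  seg 0: a=5 b=-1259/330 c=0 d=379/2970
  seg 1: a=-3 b=-61/165 c=379/330 d=-51/220
  seg 2: a=-1 b=238/165 c=-8/33 d=47/1485
  seg 3: a=2 b=139/165 c=7/165 d=-7/99
  seg 4: a=3 b=-134/165 c=-98/165 d=98/1485
S(3/4) = 3087/1408

Δ: Δ0=-8/3, Δ1=1, Δ2=1, Δ3=1/3, Δ4=-2
row 1: diag=10, rhs=22; c'=1/5, d'=11/5
row 2: denom=10−2·1/5=48/5; d'=(0−2·11/5)/(48/5)=-11/24
row 3: denom=12−3·5/16=177/16; d'=(-4−3·-11/24)/(177/16)=-14/59
row 4: denom=12−3·16/59=660/59; d'=(-14−3·-14/59)/(660/59)=-196/165
back: M4=-196/165
back: M3=-14/59−16/59·-196/165=14/165
back: M2=-11/24−5/16·14/165=-16/33
back: M1=11/5−1/5·-16/33=379/165
M: M0=0, M1=379/165, M2=-16/33, M3=14/165, M4=-196/165, M5=0
seg 0: a=5, c=M0/2=0, d=(M1−M0)/(6·3)=379/2970, b=Δ0−h0·(2M0+M1)/6=-1259/330
seg 1: a=-3, c=M1/2=379/330, d=(M2−M1)/(6·2)=-51/220, b=Δ1−h1·(2M1+M2)/6=-61/165
seg 2: a=-1, c=M2/2=-8/33, d=(M3−M2)/(6·3)=47/1485, b=Δ2−h2·(2M2+M3)/6=238/165
seg 3: a=2, c=M3/2=7/165, d=(M4−M3)/(6·3)=-7/99, b=Δ3−h3·(2M3+M4)/6=139/165
seg 4: a=3, c=M4/2=-98/165, d=(M5−M4)/(6·3)=98/1485, b=Δ4−h4·(2M4+M5)/6=-134/165
t_q=3/4 → seg 0, τ=3/4; S=5+-1259/330·τ+0·τ²+379/2970·τ³=3087/1408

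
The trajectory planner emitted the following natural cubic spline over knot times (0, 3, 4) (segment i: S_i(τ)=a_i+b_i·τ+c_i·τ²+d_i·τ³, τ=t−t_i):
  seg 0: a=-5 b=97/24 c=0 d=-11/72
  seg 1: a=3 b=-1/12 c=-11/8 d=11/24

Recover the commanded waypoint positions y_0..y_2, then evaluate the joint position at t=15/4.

y_0=-5 y_1=3 y_2=2
S(15/4) = 1207/512

y_0 = S_0(0) = a_0 = -5
y_1 = S_1(0) = a_1 = 3
y_2 = S_1(1) = 2
t_q=15/4 is in segment 1 (τ=3/4); S_1(τ)=1207/512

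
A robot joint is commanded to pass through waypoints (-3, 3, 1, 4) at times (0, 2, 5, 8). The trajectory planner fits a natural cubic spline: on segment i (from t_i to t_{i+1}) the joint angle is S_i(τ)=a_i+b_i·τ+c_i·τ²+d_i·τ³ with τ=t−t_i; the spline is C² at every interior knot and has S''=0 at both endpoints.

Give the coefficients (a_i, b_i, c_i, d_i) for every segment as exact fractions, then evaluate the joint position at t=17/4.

Δ: Δ0=3, Δ1=-2/3, Δ2=1
row 1: diag=10, rhs=-22; c'=3/10, d'=-11/5
row 2: denom=12−3·3/10=111/10; d'=(10−3·-11/5)/(111/10)=166/111
back: M2=166/111
back: M1=-11/5−3/10·166/111=-98/37
M: M0=0, M1=-98/37, M2=166/111, M3=0
seg 0: a=-3, c=M0/2=0, d=(M1−M0)/(6·2)=-49/222, b=Δ0−h0·(2M0+M1)/6=431/111
seg 1: a=3, c=M1/2=-49/37, d=(M2−M1)/(6·3)=230/999, b=Δ1−h1·(2M1+M2)/6=137/111
seg 2: a=1, c=M2/2=83/111, d=(M3−M2)/(6·3)=-83/999, b=Δ2−h2·(2M2+M3)/6=-55/111
t_q=17/4 → seg 1, τ=9/4; S=3+137/111·τ+-49/37·τ²+230/999·τ³=2007/1184

  seg 0: a=-3 b=431/111 c=0 d=-49/222
  seg 1: a=3 b=137/111 c=-49/37 d=230/999
  seg 2: a=1 b=-55/111 c=83/111 d=-83/999
S(17/4) = 2007/1184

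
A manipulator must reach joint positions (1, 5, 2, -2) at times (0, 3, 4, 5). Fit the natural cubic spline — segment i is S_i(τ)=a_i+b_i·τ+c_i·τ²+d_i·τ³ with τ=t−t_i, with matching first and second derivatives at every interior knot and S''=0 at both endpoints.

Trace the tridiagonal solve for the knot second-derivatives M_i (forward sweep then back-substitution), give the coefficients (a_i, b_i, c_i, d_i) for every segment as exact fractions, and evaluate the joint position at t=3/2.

Δ: Δ0=4/3, Δ1=-3, Δ2=-4
row 1: diag=8, rhs=-26; c'=1/8, d'=-13/4
row 2: denom=4−1·1/8=31/8; d'=(-6−1·-13/4)/(31/8)=-22/31
back: M2=-22/31
back: M1=-13/4−1/8·-22/31=-98/31
M: M0=0, M1=-98/31, M2=-22/31, M3=0
seg 0: a=1, c=M0/2=0, d=(M1−M0)/(6·3)=-49/279, b=Δ0−h0·(2M0+M1)/6=271/93
seg 1: a=5, c=M1/2=-49/31, d=(M2−M1)/(6·1)=38/93, b=Δ1−h1·(2M1+M2)/6=-170/93
seg 2: a=2, c=M2/2=-11/31, d=(M3−M2)/(6·1)=11/93, b=Δ2−h2·(2M2+M3)/6=-350/93
t_q=3/2 → seg 0, τ=3/2; S=1+271/93·τ+0·τ²+-49/279·τ³=1185/248

  seg 0: a=1 b=271/93 c=0 d=-49/279
  seg 1: a=5 b=-170/93 c=-49/31 d=38/93
  seg 2: a=2 b=-350/93 c=-11/31 d=11/93
S(3/2) = 1185/248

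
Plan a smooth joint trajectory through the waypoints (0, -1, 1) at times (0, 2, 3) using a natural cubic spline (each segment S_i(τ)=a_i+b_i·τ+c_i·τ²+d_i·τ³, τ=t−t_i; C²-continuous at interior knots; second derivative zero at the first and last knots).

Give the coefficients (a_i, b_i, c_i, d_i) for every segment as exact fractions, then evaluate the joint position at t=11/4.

Δ: Δ0=-1/2, Δ1=2
row 1: diag=6, rhs=15; c'=1/6, d'=5/2
back: M1=5/2
M: M0=0, M1=5/2, M2=0
seg 0: a=0, c=M0/2=0, d=(M1−M0)/(6·2)=5/24, b=Δ0−h0·(2M0+M1)/6=-4/3
seg 1: a=-1, c=M1/2=5/4, d=(M2−M1)/(6·1)=-5/12, b=Δ1−h1·(2M1+M2)/6=7/6
t_q=11/4 → seg 1, τ=3/4; S=-1+7/6·τ+5/4·τ²+-5/12·τ³=103/256

  seg 0: a=0 b=-4/3 c=0 d=5/24
  seg 1: a=-1 b=7/6 c=5/4 d=-5/12
S(11/4) = 103/256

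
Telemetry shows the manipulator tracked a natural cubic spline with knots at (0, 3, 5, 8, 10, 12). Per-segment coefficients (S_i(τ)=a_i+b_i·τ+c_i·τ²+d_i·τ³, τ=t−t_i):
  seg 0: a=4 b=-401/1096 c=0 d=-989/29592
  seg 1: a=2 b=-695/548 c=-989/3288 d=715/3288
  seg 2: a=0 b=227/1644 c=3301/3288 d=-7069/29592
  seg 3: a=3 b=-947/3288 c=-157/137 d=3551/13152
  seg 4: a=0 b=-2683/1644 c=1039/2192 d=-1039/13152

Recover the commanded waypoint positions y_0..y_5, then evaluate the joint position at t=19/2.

y_0=4 y_1=2 y_2=0 y_3=3 y_4=0 y_5=-2
S(19/2) = 31591/35072

y_0 = S_0(0) = a_0 = 4
y_1 = S_1(0) = a_1 = 2
y_2 = S_2(0) = a_2 = 0
y_3 = S_3(0) = a_3 = 3
y_4 = S_4(0) = a_4 = 0
y_5 = S_4(2) = -2
t_q=19/2 is in segment 3 (τ=3/2); S_3(τ)=31591/35072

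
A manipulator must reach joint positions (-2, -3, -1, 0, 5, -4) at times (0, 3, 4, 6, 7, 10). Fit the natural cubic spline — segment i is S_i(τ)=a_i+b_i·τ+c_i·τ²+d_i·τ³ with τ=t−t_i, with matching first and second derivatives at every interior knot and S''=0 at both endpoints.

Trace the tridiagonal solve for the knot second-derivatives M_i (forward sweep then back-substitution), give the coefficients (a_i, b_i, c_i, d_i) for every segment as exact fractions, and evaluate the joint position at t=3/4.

Δ: Δ0=-1/3, Δ1=2, Δ2=1/2, Δ3=5, Δ4=-3
row 1: diag=8, rhs=14; c'=1/8, d'=7/4
row 2: denom=6−1·1/8=47/8; d'=(-9−1·7/4)/(47/8)=-86/47
row 3: denom=6−2·16/47=250/47; d'=(27−2·-86/47)/(250/47)=1441/250
row 4: denom=8−1·47/250=1953/250; d'=(-48−1·1441/250)/(1953/250)=-13441/1953
back: M4=-13441/1953
back: M3=1441/250−47/250·-13441/1953=13784/1953
back: M2=-86/47−16/47·13784/1953=-8266/1953
back: M1=7/4−1/8·-8266/1953=4451/1953
M: M0=0, M1=4451/1953, M2=-8266/1953, M3=13784/1953, M4=-13441/1953, M5=0
seg 0: a=-2, c=M0/2=0, d=(M1−M0)/(6·3)=4451/35154, b=Δ0−h0·(2M0+M1)/6=-5753/3906
seg 1: a=-3, c=M1/2=4451/3906, d=(M2−M1)/(6·1)=-471/434, b=Δ1−h1·(2M1+M2)/6=3800/1953
seg 2: a=-1, c=M2/2=-4133/1953, d=(M3−M2)/(6·2)=175/186, b=Δ2−h2·(2M2+M3)/6=3785/3906
seg 3: a=0, c=M3/2=6892/1953, d=(M4−M3)/(6·1)=-3025/1302, b=Δ3−h3·(2M3+M4)/6=14821/3906
seg 4: a=5, c=M4/2=-13441/3906, d=(M5−M4)/(6·3)=13441/35154, b=Δ4−h4·(2M4+M5)/6=7582/1953
t_q=3/4 → seg 0, τ=3/4; S=-2+-5753/3906·τ+0·τ²+4451/35154·τ³=-84751/27776

  seg 0: a=-2 b=-5753/3906 c=0 d=4451/35154
  seg 1: a=-3 b=3800/1953 c=4451/3906 d=-471/434
  seg 2: a=-1 b=3785/3906 c=-4133/1953 d=175/186
  seg 3: a=0 b=14821/3906 c=6892/1953 d=-3025/1302
  seg 4: a=5 b=7582/1953 c=-13441/3906 d=13441/35154
S(3/4) = -84751/27776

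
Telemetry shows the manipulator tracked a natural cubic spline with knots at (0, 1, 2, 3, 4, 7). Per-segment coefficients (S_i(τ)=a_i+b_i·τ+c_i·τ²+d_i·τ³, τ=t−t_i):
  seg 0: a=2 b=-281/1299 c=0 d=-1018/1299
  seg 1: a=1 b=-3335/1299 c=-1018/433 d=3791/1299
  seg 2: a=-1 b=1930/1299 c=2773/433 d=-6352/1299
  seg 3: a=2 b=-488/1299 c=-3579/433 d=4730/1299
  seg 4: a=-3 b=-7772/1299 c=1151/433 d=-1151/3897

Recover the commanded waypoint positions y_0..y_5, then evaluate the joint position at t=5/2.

y_0=2 y_1=1 y_2=-1 y_3=2 y_4=-3 y_5=-5
S(5/2) = 1269/1732

y_0 = S_0(0) = a_0 = 2
y_1 = S_1(0) = a_1 = 1
y_2 = S_2(0) = a_2 = -1
y_3 = S_3(0) = a_3 = 2
y_4 = S_4(0) = a_4 = -3
y_5 = S_4(3) = -5
t_q=5/2 is in segment 2 (τ=1/2); S_2(τ)=1269/1732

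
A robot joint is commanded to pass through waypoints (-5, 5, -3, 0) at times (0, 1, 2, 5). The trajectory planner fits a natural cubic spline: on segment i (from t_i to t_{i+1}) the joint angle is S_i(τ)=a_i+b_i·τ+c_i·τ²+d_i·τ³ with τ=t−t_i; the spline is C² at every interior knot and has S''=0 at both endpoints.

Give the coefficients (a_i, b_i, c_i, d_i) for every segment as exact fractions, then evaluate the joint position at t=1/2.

Δ: Δ0=10, Δ1=-8, Δ2=1
row 1: diag=4, rhs=-108; c'=1/4, d'=-27
row 2: denom=8−1·1/4=31/4; d'=(54−1·-27)/(31/4)=324/31
back: M2=324/31
back: M1=-27−1/4·324/31=-918/31
M: M0=0, M1=-918/31, M2=324/31, M3=0
seg 0: a=-5, c=M0/2=0, d=(M1−M0)/(6·1)=-153/31, b=Δ0−h0·(2M0+M1)/6=463/31
seg 1: a=5, c=M1/2=-459/31, d=(M2−M1)/(6·1)=207/31, b=Δ1−h1·(2M1+M2)/6=4/31
seg 2: a=-3, c=M2/2=162/31, d=(M3−M2)/(6·3)=-18/31, b=Δ2−h2·(2M2+M3)/6=-293/31
t_q=1/2 → seg 0, τ=1/2; S=-5+463/31·τ+0·τ²+-153/31·τ³=459/248

  seg 0: a=-5 b=463/31 c=0 d=-153/31
  seg 1: a=5 b=4/31 c=-459/31 d=207/31
  seg 2: a=-3 b=-293/31 c=162/31 d=-18/31
S(1/2) = 459/248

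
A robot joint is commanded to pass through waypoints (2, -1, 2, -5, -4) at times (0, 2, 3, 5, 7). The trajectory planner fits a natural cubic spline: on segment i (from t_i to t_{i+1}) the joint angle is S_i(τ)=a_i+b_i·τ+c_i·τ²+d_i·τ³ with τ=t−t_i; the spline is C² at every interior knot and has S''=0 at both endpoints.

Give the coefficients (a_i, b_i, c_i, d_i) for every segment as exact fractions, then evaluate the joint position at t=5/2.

Δ: Δ0=-3/2, Δ1=3, Δ2=-7/2, Δ3=1/2
row 1: diag=6, rhs=27; c'=1/6, d'=9/2
row 2: denom=6−1·1/6=35/6; d'=(-39−1·9/2)/(35/6)=-261/35
row 3: denom=8−2·12/35=256/35; d'=(24−2·-261/35)/(256/35)=681/128
back: M3=681/128
back: M2=-261/35−12/35·681/128=-297/32
back: M1=9/2−1/6·-297/32=387/64
M: M0=0, M1=387/64, M2=-297/32, M3=681/128, M4=0
seg 0: a=2, c=M0/2=0, d=(M1−M0)/(6·2)=129/256, b=Δ0−h0·(2M0+M1)/6=-225/64
seg 1: a=-1, c=M1/2=387/128, d=(M2−M1)/(6·1)=-327/128, b=Δ1−h1·(2M1+M2)/6=81/32
seg 2: a=2, c=M2/2=-297/64, d=(M3−M2)/(6·2)=623/512, b=Δ2−h2·(2M2+M3)/6=117/128
seg 3: a=-5, c=M3/2=681/256, d=(M4−M3)/(6·2)=-227/512, b=Δ3−h3·(2M3+M4)/6=-195/64
t_q=5/2 → seg 1, τ=1/2; S=-1+81/32·τ+387/128·τ²+-327/128·τ³=719/1024

  seg 0: a=2 b=-225/64 c=0 d=129/256
  seg 1: a=-1 b=81/32 c=387/128 d=-327/128
  seg 2: a=2 b=117/128 c=-297/64 d=623/512
  seg 3: a=-5 b=-195/64 c=681/256 d=-227/512
S(5/2) = 719/1024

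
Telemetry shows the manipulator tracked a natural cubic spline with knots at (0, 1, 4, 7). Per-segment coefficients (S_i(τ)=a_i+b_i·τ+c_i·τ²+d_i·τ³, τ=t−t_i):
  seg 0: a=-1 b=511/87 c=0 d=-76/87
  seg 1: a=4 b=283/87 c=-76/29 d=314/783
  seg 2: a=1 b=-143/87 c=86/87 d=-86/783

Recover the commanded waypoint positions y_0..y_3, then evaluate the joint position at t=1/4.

y_0=-1 y_1=4 y_2=1 y_3=2
S(1/4) = 211/464

y_0 = S_0(0) = a_0 = -1
y_1 = S_1(0) = a_1 = 4
y_2 = S_2(0) = a_2 = 1
y_3 = S_2(3) = 2
t_q=1/4 is in segment 0 (τ=1/4); S_0(τ)=211/464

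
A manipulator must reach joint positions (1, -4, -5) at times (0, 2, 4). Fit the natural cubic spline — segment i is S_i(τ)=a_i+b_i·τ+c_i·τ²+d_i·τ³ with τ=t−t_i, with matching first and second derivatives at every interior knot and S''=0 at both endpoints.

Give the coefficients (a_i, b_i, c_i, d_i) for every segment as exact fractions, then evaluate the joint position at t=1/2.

Δ: Δ0=-5/2, Δ1=-1/2
row 1: diag=8, rhs=12; c'=1/4, d'=3/2
back: M1=3/2
M: M0=0, M1=3/2, M2=0
seg 0: a=1, c=M0/2=0, d=(M1−M0)/(6·2)=1/8, b=Δ0−h0·(2M0+M1)/6=-3
seg 1: a=-4, c=M1/2=3/4, d=(M2−M1)/(6·2)=-1/8, b=Δ1−h1·(2M1+M2)/6=-3/2
t_q=1/2 → seg 0, τ=1/2; S=1+-3·τ+0·τ²+1/8·τ³=-31/64

  seg 0: a=1 b=-3 c=0 d=1/8
  seg 1: a=-4 b=-3/2 c=3/4 d=-1/8
S(1/2) = -31/64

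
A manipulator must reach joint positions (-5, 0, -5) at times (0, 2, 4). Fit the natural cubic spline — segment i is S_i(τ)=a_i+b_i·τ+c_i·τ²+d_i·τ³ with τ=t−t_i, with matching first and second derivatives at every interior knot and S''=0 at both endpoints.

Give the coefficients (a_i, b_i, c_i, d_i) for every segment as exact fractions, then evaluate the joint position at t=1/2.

Δ: Δ0=5/2, Δ1=-5/2
row 1: diag=8, rhs=-30; c'=1/4, d'=-15/4
back: M1=-15/4
M: M0=0, M1=-15/4, M2=0
seg 0: a=-5, c=M0/2=0, d=(M1−M0)/(6·2)=-5/16, b=Δ0−h0·(2M0+M1)/6=15/4
seg 1: a=0, c=M1/2=-15/8, d=(M2−M1)/(6·2)=5/16, b=Δ1−h1·(2M1+M2)/6=0
t_q=1/2 → seg 0, τ=1/2; S=-5+15/4·τ+0·τ²+-5/16·τ³=-405/128

  seg 0: a=-5 b=15/4 c=0 d=-5/16
  seg 1: a=0 b=0 c=-15/8 d=5/16
S(1/2) = -405/128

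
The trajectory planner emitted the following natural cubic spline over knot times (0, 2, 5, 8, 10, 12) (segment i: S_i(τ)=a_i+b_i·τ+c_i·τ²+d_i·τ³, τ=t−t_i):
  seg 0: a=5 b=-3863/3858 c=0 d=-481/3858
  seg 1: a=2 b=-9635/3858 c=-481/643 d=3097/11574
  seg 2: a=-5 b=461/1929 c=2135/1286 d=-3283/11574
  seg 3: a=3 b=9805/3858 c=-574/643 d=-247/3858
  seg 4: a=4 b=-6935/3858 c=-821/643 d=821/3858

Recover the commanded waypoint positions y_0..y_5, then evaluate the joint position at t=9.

y_0 = S_0(0) = a_0 = 5
y_1 = S_1(0) = a_1 = 2
y_2 = S_2(0) = a_2 = -5
y_3 = S_3(0) = a_3 = 3
y_4 = S_4(0) = a_4 = 4
y_5 = S_4(2) = -3
t_q=9 is in segment 3 (τ=1); S_3(τ)=2948/643

y_0=5 y_1=2 y_2=-5 y_3=3 y_4=4 y_5=-3
S(9) = 2948/643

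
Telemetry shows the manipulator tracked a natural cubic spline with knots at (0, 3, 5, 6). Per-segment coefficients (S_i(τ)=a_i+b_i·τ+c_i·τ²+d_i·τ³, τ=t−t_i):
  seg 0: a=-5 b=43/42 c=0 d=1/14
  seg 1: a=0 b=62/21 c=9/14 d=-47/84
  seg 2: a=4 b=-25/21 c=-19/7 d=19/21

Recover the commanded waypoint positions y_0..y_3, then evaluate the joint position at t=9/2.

y_0=-5 y_1=0 y_2=4 y_3=1
S(9/2) = 893/224

y_0 = S_0(0) = a_0 = -5
y_1 = S_1(0) = a_1 = 0
y_2 = S_2(0) = a_2 = 4
y_3 = S_2(1) = 1
t_q=9/2 is in segment 1 (τ=3/2); S_1(τ)=893/224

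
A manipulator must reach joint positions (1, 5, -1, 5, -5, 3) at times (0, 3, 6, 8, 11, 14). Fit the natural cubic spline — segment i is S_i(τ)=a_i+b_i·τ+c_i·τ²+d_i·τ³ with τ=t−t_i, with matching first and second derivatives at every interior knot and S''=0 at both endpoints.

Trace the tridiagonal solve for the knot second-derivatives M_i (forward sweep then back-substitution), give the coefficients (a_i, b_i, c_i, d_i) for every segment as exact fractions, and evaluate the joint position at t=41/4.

  seg 0: a=1 b=407/145 c=0 d=-641/3915
  seg 1: a=5 b=-234/145 c=-641/435 d=13/29
  seg 2: a=-1 b=239/145 c=1114/435 d=-82/87
  seg 3: a=5 b=253/435 c=-1346/435 d=467/783
  seg 4: a=-5 b=-818/435 c=989/435 d=-989/3915
S(41/4) = -23779/9280

Δ: Δ0=4/3, Δ1=-2, Δ2=3, Δ3=-10/3, Δ4=8/3
row 1: diag=12, rhs=-20; c'=1/4, d'=-5/3
row 2: denom=10−3·1/4=37/4; d'=(30−3·-5/3)/(37/4)=140/37
row 3: denom=10−2·8/37=354/37; d'=(-38−2·140/37)/(354/37)=-281/59
row 4: denom=12−3·37/118=1305/118; d'=(36−3·-281/59)/(1305/118)=1978/435
back: M4=1978/435
back: M3=-281/59−37/118·1978/435=-2692/435
back: M2=140/37−8/37·-2692/435=2228/435
back: M1=-5/3−1/4·2228/435=-1282/435
M: M0=0, M1=-1282/435, M2=2228/435, M3=-2692/435, M4=1978/435, M5=0
seg 0: a=1, c=M0/2=0, d=(M1−M0)/(6·3)=-641/3915, b=Δ0−h0·(2M0+M1)/6=407/145
seg 1: a=5, c=M1/2=-641/435, d=(M2−M1)/(6·3)=13/29, b=Δ1−h1·(2M1+M2)/6=-234/145
seg 2: a=-1, c=M2/2=1114/435, d=(M3−M2)/(6·2)=-82/87, b=Δ2−h2·(2M2+M3)/6=239/145
seg 3: a=5, c=M3/2=-1346/435, d=(M4−M3)/(6·3)=467/783, b=Δ3−h3·(2M3+M4)/6=253/435
seg 4: a=-5, c=M4/2=989/435, d=(M5−M4)/(6·3)=-989/3915, b=Δ4−h4·(2M4+M5)/6=-818/435
t_q=41/4 → seg 3, τ=9/4; S=5+253/435·τ+-1346/435·τ²+467/783·τ³=-23779/9280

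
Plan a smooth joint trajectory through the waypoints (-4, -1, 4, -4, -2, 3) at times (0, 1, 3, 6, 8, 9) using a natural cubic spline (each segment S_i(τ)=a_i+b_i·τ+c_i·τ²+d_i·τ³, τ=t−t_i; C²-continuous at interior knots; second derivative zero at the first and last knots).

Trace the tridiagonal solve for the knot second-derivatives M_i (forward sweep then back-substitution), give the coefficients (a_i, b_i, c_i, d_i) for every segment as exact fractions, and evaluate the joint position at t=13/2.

  seg 0: a=-4 b=24079/8436 c=0 d=1229/8436
  seg 1: a=-1 b=13883/4218 c=1229/2812 d=-7025/16872
  seg 2: a=4 b=91/2109 c=-1449/703 d=22/57
  seg 3: a=-4 b=-4013/2109 c=993/703 d=41/2109
  seg 4: a=-2 b=8395/2109 c=1075/703 d=-1075/2109
S(13/2) = -25847/5624

Δ: Δ0=3, Δ1=5/2, Δ2=-8/3, Δ3=1, Δ4=5
row 1: diag=6, rhs=-3; c'=1/3, d'=-1/2
row 2: denom=10−2·1/3=28/3; d'=(-31−2·-1/2)/(28/3)=-45/14
row 3: denom=10−3·9/28=253/28; d'=(22−3·-45/14)/(253/28)=886/253
row 4: denom=6−2·56/253=1406/253; d'=(24−2·886/253)/(1406/253)=2150/703
back: M4=2150/703
back: M3=886/253−56/253·2150/703=1986/703
back: M2=-45/14−9/28·1986/703=-2898/703
back: M1=-1/2−1/3·-2898/703=1229/1406
M: M0=0, M1=1229/1406, M2=-2898/703, M3=1986/703, M4=2150/703, M5=0
seg 0: a=-4, c=M0/2=0, d=(M1−M0)/(6·1)=1229/8436, b=Δ0−h0·(2M0+M1)/6=24079/8436
seg 1: a=-1, c=M1/2=1229/2812, d=(M2−M1)/(6·2)=-7025/16872, b=Δ1−h1·(2M1+M2)/6=13883/4218
seg 2: a=4, c=M2/2=-1449/703, d=(M3−M2)/(6·3)=22/57, b=Δ2−h2·(2M2+M3)/6=91/2109
seg 3: a=-4, c=M3/2=993/703, d=(M4−M3)/(6·2)=41/2109, b=Δ3−h3·(2M3+M4)/6=-4013/2109
seg 4: a=-2, c=M4/2=1075/703, d=(M5−M4)/(6·1)=-1075/2109, b=Δ4−h4·(2M4+M5)/6=8395/2109
t_q=13/2 → seg 3, τ=1/2; S=-4+-4013/2109·τ+993/703·τ²+41/2109·τ³=-25847/5624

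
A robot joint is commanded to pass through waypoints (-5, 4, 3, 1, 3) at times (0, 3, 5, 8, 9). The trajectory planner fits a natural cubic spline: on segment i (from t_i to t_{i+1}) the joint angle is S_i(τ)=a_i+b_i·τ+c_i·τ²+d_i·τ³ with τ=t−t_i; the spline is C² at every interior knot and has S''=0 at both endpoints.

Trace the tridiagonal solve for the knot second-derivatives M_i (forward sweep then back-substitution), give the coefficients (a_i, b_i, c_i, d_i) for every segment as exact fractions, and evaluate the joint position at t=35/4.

  seg 0: a=-5 b=5447/1356 c=0 d=-1379/12204
  seg 1: a=4 b=655/678 c=-1379/1356 d=385/2712
  seg 2: a=3 b=-158/113 c=-56/339 d=416/3051
  seg 3: a=1 b=146/113 c=120/113 d=-40/113
S(35/4) = 2185/904

Δ: Δ0=3, Δ1=-1/2, Δ2=-2/3, Δ3=2
row 1: diag=10, rhs=-21; c'=1/5, d'=-21/10
row 2: denom=10−2·1/5=48/5; d'=(-1−2·-21/10)/(48/5)=1/3
row 3: denom=8−3·5/16=113/16; d'=(16−3·1/3)/(113/16)=240/113
back: M3=240/113
back: M2=1/3−5/16·240/113=-112/339
back: M1=-21/10−1/5·-112/339=-1379/678
M: M0=0, M1=-1379/678, M2=-112/339, M3=240/113, M4=0
seg 0: a=-5, c=M0/2=0, d=(M1−M0)/(6·3)=-1379/12204, b=Δ0−h0·(2M0+M1)/6=5447/1356
seg 1: a=4, c=M1/2=-1379/1356, d=(M2−M1)/(6·2)=385/2712, b=Δ1−h1·(2M1+M2)/6=655/678
seg 2: a=3, c=M2/2=-56/339, d=(M3−M2)/(6·3)=416/3051, b=Δ2−h2·(2M2+M3)/6=-158/113
seg 3: a=1, c=M3/2=120/113, d=(M4−M3)/(6·1)=-40/113, b=Δ3−h3·(2M3+M4)/6=146/113
t_q=35/4 → seg 3, τ=3/4; S=1+146/113·τ+120/113·τ²+-40/113·τ³=2185/904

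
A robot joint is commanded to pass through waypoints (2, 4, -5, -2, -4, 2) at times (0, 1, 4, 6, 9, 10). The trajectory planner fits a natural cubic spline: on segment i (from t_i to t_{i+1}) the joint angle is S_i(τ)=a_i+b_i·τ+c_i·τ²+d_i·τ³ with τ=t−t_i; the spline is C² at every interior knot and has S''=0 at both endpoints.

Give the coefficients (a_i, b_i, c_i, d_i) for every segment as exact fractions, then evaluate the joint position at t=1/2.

  seg 0: a=2 b=5657/1914 c=0 d=-1829/1914
  seg 1: a=4 b=85/957 c=-1829/638 d=959/1566
  seg 2: a=-5 b=-1105/1914 c=2531/957 d=-53/66
  seg 3: a=-2 b=233/638 c=-2080/957 d=955/1566
  seg 4: a=-4 b=1209/319 c=2115/638 d=-705/638
S(1/2) = 17141/5104

Δ: Δ0=2, Δ1=-3, Δ2=3/2, Δ3=-2/3, Δ4=6
row 1: diag=8, rhs=-30; c'=3/8, d'=-15/4
row 2: denom=10−3·3/8=71/8; d'=(27−3·-15/4)/(71/8)=306/71
row 3: denom=10−2·16/71=678/71; d'=(-13−2·306/71)/(678/71)=-1535/678
row 4: denom=8−3·71/226=1595/226; d'=(40−3·-1535/678)/(1595/226)=2115/319
back: M4=2115/319
back: M3=-1535/678−71/226·2115/319=-4160/957
back: M2=306/71−16/71·-4160/957=5062/957
back: M1=-15/4−3/8·5062/957=-1829/319
M: M0=0, M1=-1829/319, M2=5062/957, M3=-4160/957, M4=2115/319, M5=0
seg 0: a=2, c=M0/2=0, d=(M1−M0)/(6·1)=-1829/1914, b=Δ0−h0·(2M0+M1)/6=5657/1914
seg 1: a=4, c=M1/2=-1829/638, d=(M2−M1)/(6·3)=959/1566, b=Δ1−h1·(2M1+M2)/6=85/957
seg 2: a=-5, c=M2/2=2531/957, d=(M3−M2)/(6·2)=-53/66, b=Δ2−h2·(2M2+M3)/6=-1105/1914
seg 3: a=-2, c=M3/2=-2080/957, d=(M4−M3)/(6·3)=955/1566, b=Δ3−h3·(2M3+M4)/6=233/638
seg 4: a=-4, c=M4/2=2115/638, d=(M5−M4)/(6·1)=-705/638, b=Δ4−h4·(2M4+M5)/6=1209/319
t_q=1/2 → seg 0, τ=1/2; S=2+5657/1914·τ+0·τ²+-1829/1914·τ³=17141/5104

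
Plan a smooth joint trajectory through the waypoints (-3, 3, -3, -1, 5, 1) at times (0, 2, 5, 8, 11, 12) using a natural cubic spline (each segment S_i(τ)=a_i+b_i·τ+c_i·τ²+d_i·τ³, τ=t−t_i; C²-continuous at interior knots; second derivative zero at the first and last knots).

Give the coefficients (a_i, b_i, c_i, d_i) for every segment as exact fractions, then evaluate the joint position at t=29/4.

  seg 0: a=-3 b=12469/2979 c=0 d=-883/2979
  seg 1: a=3 b=1873/2979 c=-1766/993 d=8063/26811
  seg 2: a=-3 b=-5726/2979 c=2765/2979 d=-583/26811
  seg 3: a=-1 b=9115/2979 c=2182/2979 d=-9703/26811
  seg 4: a=5 b=-6902/2979 c=-2507/993 d=2507/2979
S(29/4) = -60875/21184

Δ: Δ0=3, Δ1=-2, Δ2=2/3, Δ3=2, Δ4=-4
row 1: diag=10, rhs=-30; c'=3/10, d'=-3
row 2: denom=12−3·3/10=111/10; d'=(16−3·-3)/(111/10)=250/111
row 3: denom=12−3·10/37=414/37; d'=(8−3·250/111)/(414/37)=1/9
row 4: denom=8−3·37/138=331/46; d'=(-36−3·1/9)/(331/46)=-5014/993
back: M4=-5014/993
back: M3=1/9−37/138·-5014/993=4364/2979
back: M2=250/111−10/37·4364/2979=5530/2979
back: M1=-3−3/10·5530/2979=-3532/993
M: M0=0, M1=-3532/993, M2=5530/2979, M3=4364/2979, M4=-5014/993, M5=0
seg 0: a=-3, c=M0/2=0, d=(M1−M0)/(6·2)=-883/2979, b=Δ0−h0·(2M0+M1)/6=12469/2979
seg 1: a=3, c=M1/2=-1766/993, d=(M2−M1)/(6·3)=8063/26811, b=Δ1−h1·(2M1+M2)/6=1873/2979
seg 2: a=-3, c=M2/2=2765/2979, d=(M3−M2)/(6·3)=-583/26811, b=Δ2−h2·(2M2+M3)/6=-5726/2979
seg 3: a=-1, c=M3/2=2182/2979, d=(M4−M3)/(6·3)=-9703/26811, b=Δ3−h3·(2M3+M4)/6=9115/2979
seg 4: a=5, c=M4/2=-2507/993, d=(M5−M4)/(6·1)=2507/2979, b=Δ4−h4·(2M4+M5)/6=-6902/2979
t_q=29/4 → seg 2, τ=9/4; S=-3+-5726/2979·τ+2765/2979·τ²+-583/26811·τ³=-60875/21184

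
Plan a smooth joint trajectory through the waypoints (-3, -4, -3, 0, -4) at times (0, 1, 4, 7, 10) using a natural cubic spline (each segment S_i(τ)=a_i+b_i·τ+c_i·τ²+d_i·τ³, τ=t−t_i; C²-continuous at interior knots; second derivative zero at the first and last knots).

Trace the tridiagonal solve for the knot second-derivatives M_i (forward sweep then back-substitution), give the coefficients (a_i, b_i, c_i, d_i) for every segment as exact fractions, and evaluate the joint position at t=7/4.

  seg 0: a=-3 b=-41/36 c=0 d=5/36
  seg 1: a=-4 b=-13/18 c=5/12 d=-7/324
  seg 2: a=-3 b=43/36 c=2/9 d=-31/324
  seg 3: a=0 b=-1/18 c=-23/36 d=23/324
S(7/4) = -1105/256

Δ: Δ0=-1, Δ1=1/3, Δ2=1, Δ3=-4/3
row 1: diag=8, rhs=8; c'=3/8, d'=1
row 2: denom=12−3·3/8=87/8; d'=(4−3·1)/(87/8)=8/87
row 3: denom=12−3·8/29=324/29; d'=(-14−3·8/87)/(324/29)=-23/18
back: M3=-23/18
back: M2=8/87−8/29·-23/18=4/9
back: M1=1−3/8·4/9=5/6
M: M0=0, M1=5/6, M2=4/9, M3=-23/18, M4=0
seg 0: a=-3, c=M0/2=0, d=(M1−M0)/(6·1)=5/36, b=Δ0−h0·(2M0+M1)/6=-41/36
seg 1: a=-4, c=M1/2=5/12, d=(M2−M1)/(6·3)=-7/324, b=Δ1−h1·(2M1+M2)/6=-13/18
seg 2: a=-3, c=M2/2=2/9, d=(M3−M2)/(6·3)=-31/324, b=Δ2−h2·(2M2+M3)/6=43/36
seg 3: a=0, c=M3/2=-23/36, d=(M4−M3)/(6·3)=23/324, b=Δ3−h3·(2M3+M4)/6=-1/18
t_q=7/4 → seg 1, τ=3/4; S=-4+-13/18·τ+5/12·τ²+-7/324·τ³=-1105/256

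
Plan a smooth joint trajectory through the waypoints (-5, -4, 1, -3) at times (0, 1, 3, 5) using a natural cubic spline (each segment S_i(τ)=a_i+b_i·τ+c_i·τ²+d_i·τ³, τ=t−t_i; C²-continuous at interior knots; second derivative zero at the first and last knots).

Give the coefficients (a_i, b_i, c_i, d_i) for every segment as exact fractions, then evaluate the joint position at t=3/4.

  seg 0: a=-5 b=23/44 c=0 d=21/44
  seg 1: a=-4 b=43/22 c=63/44 d=-51/88
  seg 2: a=1 b=8/11 c=-45/22 d=15/44
S(3/4) = -12409/2816

Δ: Δ0=1, Δ1=5/2, Δ2=-2
row 1: diag=6, rhs=9; c'=1/3, d'=3/2
row 2: denom=8−2·1/3=22/3; d'=(-27−2·3/2)/(22/3)=-45/11
back: M2=-45/11
back: M1=3/2−1/3·-45/11=63/22
M: M0=0, M1=63/22, M2=-45/11, M3=0
seg 0: a=-5, c=M0/2=0, d=(M1−M0)/(6·1)=21/44, b=Δ0−h0·(2M0+M1)/6=23/44
seg 1: a=-4, c=M1/2=63/44, d=(M2−M1)/(6·2)=-51/88, b=Δ1−h1·(2M1+M2)/6=43/22
seg 2: a=1, c=M2/2=-45/22, d=(M3−M2)/(6·2)=15/44, b=Δ2−h2·(2M2+M3)/6=8/11
t_q=3/4 → seg 0, τ=3/4; S=-5+23/44·τ+0·τ²+21/44·τ³=-12409/2816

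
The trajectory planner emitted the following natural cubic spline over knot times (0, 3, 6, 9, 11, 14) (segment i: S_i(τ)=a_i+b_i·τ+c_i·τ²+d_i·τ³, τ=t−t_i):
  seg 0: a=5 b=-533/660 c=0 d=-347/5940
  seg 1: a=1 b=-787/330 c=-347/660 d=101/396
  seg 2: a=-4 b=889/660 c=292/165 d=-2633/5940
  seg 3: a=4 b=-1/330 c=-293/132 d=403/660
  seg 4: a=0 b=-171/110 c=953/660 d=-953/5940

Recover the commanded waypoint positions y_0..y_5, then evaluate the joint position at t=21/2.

y_0=5 y_1=1 y_2=-4 y_3=4 y_4=0 y_5=4
S(21/2) = 1869/1760

y_0 = S_0(0) = a_0 = 5
y_1 = S_1(0) = a_1 = 1
y_2 = S_2(0) = a_2 = -4
y_3 = S_3(0) = a_3 = 4
y_4 = S_4(0) = a_4 = 0
y_5 = S_4(3) = 4
t_q=21/2 is in segment 3 (τ=3/2); S_3(τ)=1869/1760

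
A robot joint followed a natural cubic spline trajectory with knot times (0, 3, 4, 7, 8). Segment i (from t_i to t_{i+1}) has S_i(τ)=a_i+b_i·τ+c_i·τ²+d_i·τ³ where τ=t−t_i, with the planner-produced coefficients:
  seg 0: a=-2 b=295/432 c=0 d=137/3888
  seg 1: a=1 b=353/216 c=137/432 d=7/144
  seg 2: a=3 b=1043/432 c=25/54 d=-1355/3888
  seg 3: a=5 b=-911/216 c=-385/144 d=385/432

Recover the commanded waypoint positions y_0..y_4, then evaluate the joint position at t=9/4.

y_0 = S_0(0) = a_0 = -2
y_1 = S_1(0) = a_1 = 1
y_2 = S_2(0) = a_2 = 3
y_3 = S_3(0) = a_3 = 5
y_4 = S_3(1) = -1
t_q=9/4 is in segment 0 (τ=9/4); S_0(τ)=-191/3072

y_0=-2 y_1=1 y_2=3 y_3=5 y_4=-1
S(9/4) = -191/3072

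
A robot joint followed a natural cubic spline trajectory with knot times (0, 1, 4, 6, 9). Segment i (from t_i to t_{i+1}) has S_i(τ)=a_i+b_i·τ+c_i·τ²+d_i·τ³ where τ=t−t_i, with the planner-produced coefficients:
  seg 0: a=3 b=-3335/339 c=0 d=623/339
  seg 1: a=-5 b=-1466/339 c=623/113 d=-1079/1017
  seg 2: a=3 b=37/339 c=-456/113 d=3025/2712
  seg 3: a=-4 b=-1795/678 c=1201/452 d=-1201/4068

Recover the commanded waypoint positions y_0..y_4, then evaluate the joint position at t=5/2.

y_0 = S_0(0) = a_0 = 3
y_1 = S_1(0) = a_1 = -5
y_2 = S_2(0) = a_2 = 3
y_3 = S_3(0) = a_3 = -4
y_4 = S_3(3) = 4
t_q=5/2 is in segment 1 (τ=3/2); S_1(τ)=-2407/904

y_0=3 y_1=-5 y_2=3 y_3=-4 y_4=4
S(5/2) = -2407/904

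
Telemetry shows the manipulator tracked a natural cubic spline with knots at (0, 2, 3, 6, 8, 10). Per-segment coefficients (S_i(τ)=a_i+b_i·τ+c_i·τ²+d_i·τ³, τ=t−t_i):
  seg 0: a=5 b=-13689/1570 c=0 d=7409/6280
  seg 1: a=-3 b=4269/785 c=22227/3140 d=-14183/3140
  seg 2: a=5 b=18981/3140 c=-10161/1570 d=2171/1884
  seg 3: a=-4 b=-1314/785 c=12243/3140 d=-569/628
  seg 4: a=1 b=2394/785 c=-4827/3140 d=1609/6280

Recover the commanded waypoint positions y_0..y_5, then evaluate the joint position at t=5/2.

y_0=5 y_1=-3 y_2=5 y_3=-4 y_4=1 y_5=3
S(5/2) = 4643/5024

y_0 = S_0(0) = a_0 = 5
y_1 = S_1(0) = a_1 = -3
y_2 = S_2(0) = a_2 = 5
y_3 = S_3(0) = a_3 = -4
y_4 = S_4(0) = a_4 = 1
y_5 = S_4(2) = 3
t_q=5/2 is in segment 1 (τ=1/2); S_1(τ)=4643/5024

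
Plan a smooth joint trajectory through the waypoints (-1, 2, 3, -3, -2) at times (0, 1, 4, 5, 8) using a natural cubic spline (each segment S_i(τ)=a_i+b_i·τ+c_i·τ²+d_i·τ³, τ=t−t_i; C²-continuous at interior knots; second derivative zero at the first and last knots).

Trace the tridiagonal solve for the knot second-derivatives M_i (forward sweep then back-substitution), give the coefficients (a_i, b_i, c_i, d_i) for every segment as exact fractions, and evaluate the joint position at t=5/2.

Δ: Δ0=3, Δ1=1/3, Δ2=-6, Δ3=1/3
row 1: diag=8, rhs=-16; c'=3/8, d'=-2
row 2: denom=8−3·3/8=55/8; d'=(-38−3·-2)/(55/8)=-256/55
row 3: denom=8−1·8/55=432/55; d'=(38−1·-256/55)/(432/55)=391/72
back: M3=391/72
back: M2=-256/55−8/55·391/72=-49/9
back: M1=-2−3/8·-49/9=1/24
M: M0=0, M1=1/24, M2=-49/9, M3=391/72, M4=0
seg 0: a=-1, c=M0/2=0, d=(M1−M0)/(6·1)=1/144, b=Δ0−h0·(2M0+M1)/6=431/144
seg 1: a=2, c=M1/2=1/48, d=(M2−M1)/(6·3)=-395/1296, b=Δ1−h1·(2M1+M2)/6=217/72
seg 2: a=3, c=M2/2=-49/18, d=(M3−M2)/(6·1)=29/16, b=Δ2−h2·(2M2+M3)/6=-733/144
seg 3: a=-3, c=M3/2=391/144, d=(M4−M3)/(6·3)=-391/1296, b=Δ3−h3·(2M3+M4)/6=-367/72
t_q=5/2 → seg 1, τ=3/2; S=2+217/72·τ+1/48·τ²+-395/1296·τ³=709/128

  seg 0: a=-1 b=431/144 c=0 d=1/144
  seg 1: a=2 b=217/72 c=1/48 d=-395/1296
  seg 2: a=3 b=-733/144 c=-49/18 d=29/16
  seg 3: a=-3 b=-367/72 c=391/144 d=-391/1296
S(5/2) = 709/128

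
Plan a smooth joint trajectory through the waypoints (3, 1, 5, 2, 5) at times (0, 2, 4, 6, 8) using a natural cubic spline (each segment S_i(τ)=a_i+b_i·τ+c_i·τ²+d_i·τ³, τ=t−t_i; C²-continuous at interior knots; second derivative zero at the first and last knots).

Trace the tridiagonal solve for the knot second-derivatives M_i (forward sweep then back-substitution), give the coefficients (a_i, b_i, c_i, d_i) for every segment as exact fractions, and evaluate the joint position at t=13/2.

Δ: Δ0=-1, Δ1=2, Δ2=-3/2, Δ3=3/2
row 1: diag=8, rhs=18; c'=1/4, d'=9/4
row 2: denom=8−2·1/4=15/2; d'=(-21−2·9/4)/(15/2)=-17/5
row 3: denom=8−2·4/15=112/15; d'=(18−2·-17/5)/(112/15)=93/28
back: M3=93/28
back: M2=-17/5−4/15·93/28=-30/7
back: M1=9/4−1/4·-30/7=93/28
M: M0=0, M1=93/28, M2=-30/7, M3=93/28, M4=0
seg 0: a=3, c=M0/2=0, d=(M1−M0)/(6·2)=31/112, b=Δ0−h0·(2M0+M1)/6=-59/28
seg 1: a=1, c=M1/2=93/56, d=(M2−M1)/(6·2)=-71/112, b=Δ1−h1·(2M1+M2)/6=17/14
seg 2: a=5, c=M2/2=-15/7, d=(M3−M2)/(6·2)=71/112, b=Δ2−h2·(2M2+M3)/6=1/4
seg 3: a=2, c=M3/2=93/56, d=(M4−M3)/(6·2)=-31/112, b=Δ3−h3·(2M3+M4)/6=-5/7
t_q=13/2 → seg 3, τ=1/2; S=2+-5/7·τ+93/56·τ²+-31/112·τ³=259/128

  seg 0: a=3 b=-59/28 c=0 d=31/112
  seg 1: a=1 b=17/14 c=93/56 d=-71/112
  seg 2: a=5 b=1/4 c=-15/7 d=71/112
  seg 3: a=2 b=-5/7 c=93/56 d=-31/112
S(13/2) = 259/128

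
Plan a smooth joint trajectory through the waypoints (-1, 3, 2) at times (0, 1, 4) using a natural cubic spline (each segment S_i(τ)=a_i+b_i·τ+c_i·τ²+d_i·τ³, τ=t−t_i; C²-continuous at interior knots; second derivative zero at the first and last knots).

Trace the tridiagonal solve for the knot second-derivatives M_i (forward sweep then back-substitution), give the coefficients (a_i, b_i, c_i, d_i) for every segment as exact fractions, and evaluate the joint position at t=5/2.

  seg 0: a=-1 b=109/24 c=0 d=-13/24
  seg 1: a=3 b=35/12 c=-13/8 d=13/72
S(5/2) = 277/64

Δ: Δ0=4, Δ1=-1/3
row 1: diag=8, rhs=-26; c'=3/8, d'=-13/4
back: M1=-13/4
M: M0=0, M1=-13/4, M2=0
seg 0: a=-1, c=M0/2=0, d=(M1−M0)/(6·1)=-13/24, b=Δ0−h0·(2M0+M1)/6=109/24
seg 1: a=3, c=M1/2=-13/8, d=(M2−M1)/(6·3)=13/72, b=Δ1−h1·(2M1+M2)/6=35/12
t_q=5/2 → seg 1, τ=3/2; S=3+35/12·τ+-13/8·τ²+13/72·τ³=277/64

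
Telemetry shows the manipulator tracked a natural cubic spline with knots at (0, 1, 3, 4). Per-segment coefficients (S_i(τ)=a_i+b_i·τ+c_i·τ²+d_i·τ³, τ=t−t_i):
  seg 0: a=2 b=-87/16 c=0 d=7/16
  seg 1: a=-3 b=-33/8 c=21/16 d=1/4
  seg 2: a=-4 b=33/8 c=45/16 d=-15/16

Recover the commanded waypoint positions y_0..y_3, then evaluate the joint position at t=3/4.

y_0=2 y_1=-3 y_2=-4 y_3=2
S(3/4) = -1939/1024

y_0 = S_0(0) = a_0 = 2
y_1 = S_1(0) = a_1 = -3
y_2 = S_2(0) = a_2 = -4
y_3 = S_2(1) = 2
t_q=3/4 is in segment 0 (τ=3/4); S_0(τ)=-1939/1024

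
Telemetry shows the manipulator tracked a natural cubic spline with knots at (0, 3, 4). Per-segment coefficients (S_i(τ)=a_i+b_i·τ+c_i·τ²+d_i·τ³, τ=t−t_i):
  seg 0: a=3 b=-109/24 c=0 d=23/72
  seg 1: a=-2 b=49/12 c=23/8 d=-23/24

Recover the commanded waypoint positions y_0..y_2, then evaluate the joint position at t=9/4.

y_0 = S_0(0) = a_0 = 3
y_1 = S_1(0) = a_1 = -2
y_2 = S_1(1) = 4
t_q=9/4 is in segment 0 (τ=9/4); S_0(τ)=-1833/512

y_0=3 y_1=-2 y_2=4
S(9/4) = -1833/512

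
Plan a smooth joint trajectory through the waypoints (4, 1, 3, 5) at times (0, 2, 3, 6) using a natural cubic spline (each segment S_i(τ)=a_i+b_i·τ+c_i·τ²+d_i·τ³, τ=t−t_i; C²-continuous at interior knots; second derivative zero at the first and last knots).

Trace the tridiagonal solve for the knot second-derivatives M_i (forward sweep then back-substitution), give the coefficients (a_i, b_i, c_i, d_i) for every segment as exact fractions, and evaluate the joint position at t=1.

Δ: Δ0=-3/2, Δ1=2, Δ2=2/3
row 1: diag=6, rhs=21; c'=1/6, d'=7/2
row 2: denom=8−1·1/6=47/6; d'=(-8−1·7/2)/(47/6)=-69/47
back: M2=-69/47
back: M1=7/2−1/6·-69/47=176/47
M: M0=0, M1=176/47, M2=-69/47, M3=0
seg 0: a=4, c=M0/2=0, d=(M1−M0)/(6·2)=44/141, b=Δ0−h0·(2M0+M1)/6=-775/282
seg 1: a=1, c=M1/2=88/47, d=(M2−M1)/(6·1)=-245/282, b=Δ1−h1·(2M1+M2)/6=281/282
seg 2: a=3, c=M2/2=-69/94, d=(M3−M2)/(6·3)=23/282, b=Δ2−h2·(2M2+M3)/6=301/141
t_q=1 → seg 0, τ=1; S=4+-775/282·τ+0·τ²+44/141·τ³=147/94

  seg 0: a=4 b=-775/282 c=0 d=44/141
  seg 1: a=1 b=281/282 c=88/47 d=-245/282
  seg 2: a=3 b=301/141 c=-69/94 d=23/282
S(1) = 147/94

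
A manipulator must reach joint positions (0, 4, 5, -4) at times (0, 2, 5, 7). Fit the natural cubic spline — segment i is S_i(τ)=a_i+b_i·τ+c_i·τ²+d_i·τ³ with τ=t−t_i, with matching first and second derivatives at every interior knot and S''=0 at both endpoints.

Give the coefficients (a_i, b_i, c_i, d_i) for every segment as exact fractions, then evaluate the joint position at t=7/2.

  seg 0: a=0 b=43/21 c=0 d=-1/84
  seg 1: a=4 b=40/21 c=-1/14 d=-19/126
  seg 2: a=5 b=-109/42 c=-10/7 d=5/21
S(7/2) = 99/16

Δ: Δ0=2, Δ1=1/3, Δ2=-9/2
row 1: diag=10, rhs=-10; c'=3/10, d'=-1
row 2: denom=10−3·3/10=91/10; d'=(-29−3·-1)/(91/10)=-20/7
back: M2=-20/7
back: M1=-1−3/10·-20/7=-1/7
M: M0=0, M1=-1/7, M2=-20/7, M3=0
seg 0: a=0, c=M0/2=0, d=(M1−M0)/(6·2)=-1/84, b=Δ0−h0·(2M0+M1)/6=43/21
seg 1: a=4, c=M1/2=-1/14, d=(M2−M1)/(6·3)=-19/126, b=Δ1−h1·(2M1+M2)/6=40/21
seg 2: a=5, c=M2/2=-10/7, d=(M3−M2)/(6·2)=5/21, b=Δ2−h2·(2M2+M3)/6=-109/42
t_q=7/2 → seg 1, τ=3/2; S=4+40/21·τ+-1/14·τ²+-19/126·τ³=99/16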